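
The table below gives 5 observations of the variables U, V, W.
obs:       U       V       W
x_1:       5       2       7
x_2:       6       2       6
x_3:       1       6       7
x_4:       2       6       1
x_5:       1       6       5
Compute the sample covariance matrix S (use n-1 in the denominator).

Step 1 — column means:
  mean(U) = (5 + 6 + 1 + 2 + 1) / 5 = 15/5 = 3
  mean(V) = (2 + 2 + 6 + 6 + 6) / 5 = 22/5 = 4.4
  mean(W) = (7 + 6 + 7 + 1 + 5) / 5 = 26/5 = 5.2

Step 2 — sample covariance S[i,j] = (1/(n-1)) · Σ_k (x_{k,i} - mean_i) · (x_{k,j} - mean_j), with n-1 = 4.
  S[U,U] = ((2)·(2) + (3)·(3) + (-2)·(-2) + (-1)·(-1) + (-2)·(-2)) / 4 = 22/4 = 5.5
  S[U,V] = ((2)·(-2.4) + (3)·(-2.4) + (-2)·(1.6) + (-1)·(1.6) + (-2)·(1.6)) / 4 = -20/4 = -5
  S[U,W] = ((2)·(1.8) + (3)·(0.8) + (-2)·(1.8) + (-1)·(-4.2) + (-2)·(-0.2)) / 4 = 7/4 = 1.75
  S[V,V] = ((-2.4)·(-2.4) + (-2.4)·(-2.4) + (1.6)·(1.6) + (1.6)·(1.6) + (1.6)·(1.6)) / 4 = 19.2/4 = 4.8
  S[V,W] = ((-2.4)·(1.8) + (-2.4)·(0.8) + (1.6)·(1.8) + (1.6)·(-4.2) + (1.6)·(-0.2)) / 4 = -10.4/4 = -2.6
  S[W,W] = ((1.8)·(1.8) + (0.8)·(0.8) + (1.8)·(1.8) + (-4.2)·(-4.2) + (-0.2)·(-0.2)) / 4 = 24.8/4 = 6.2

S is symmetric (S[j,i] = S[i,j]). Assembling:

S = [[5.5, -5, 1.75],
 [-5, 4.8, -2.6],
 [1.75, -2.6, 6.2]]


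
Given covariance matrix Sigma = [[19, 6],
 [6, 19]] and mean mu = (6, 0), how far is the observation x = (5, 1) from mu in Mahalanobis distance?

Step 1 — centre the observation: (x - mu) = (-1, 1).

Step 2 — invert Sigma. det(Sigma) = 19·19 - (6)² = 325.
  Sigma^{-1} = (1/det) · [[d, -b], [-b, a]] = [[0.0585, -0.0185],
 [-0.0185, 0.0585]].

Step 3 — form the quadratic (x - mu)^T · Sigma^{-1} · (x - mu):
  Sigma^{-1} · (x - mu) = (-0.0769, 0.0769).
  (x - mu)^T · [Sigma^{-1} · (x - mu)] = (-1)·(-0.0769) + (1)·(0.0769) = 0.1538.

Step 4 — take square root: d = √(0.1538) ≈ 0.3922.

d(x, mu) = √(0.1538) ≈ 0.3922


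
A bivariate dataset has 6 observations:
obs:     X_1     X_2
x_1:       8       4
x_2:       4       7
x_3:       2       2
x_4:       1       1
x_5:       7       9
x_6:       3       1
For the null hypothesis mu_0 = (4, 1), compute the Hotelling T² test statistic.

Step 1 — sample mean vector:
  mean(X_1) = (8 + 4 + 2 + 1 + 7 + 3) / 6 = 25/6 = 4.1667
  mean(X_2) = (4 + 7 + 2 + 1 + 9 + 1) / 6 = 24/6 = 4
  x̄ = (4.1667, 4),  deviation x̄ - mu_0 = (4.1667, 4) - (4, 1) = (0.1667, 3).

Step 2 — sample covariance matrix, S[i,j] = (1/(n-1)) · Σ_k (x_{k,i} - mean_i) · (x_{k,j} - mean_j), divisor n-1 = 5:
  S[X_1,X_1] = ((3.8333)·(3.8333) + (-0.1667)·(-0.1667) + (-2.1667)·(-2.1667) + (-3.1667)·(-3.1667) + (2.8333)·(2.8333) + (-1.1667)·(-1.1667)) / 5 = 38.8333/5 = 7.7667
  S[X_1,X_2] = ((3.8333)·(0) + (-0.1667)·(3) + (-2.1667)·(-2) + (-3.1667)·(-3) + (2.8333)·(5) + (-1.1667)·(-3)) / 5 = 31/5 = 6.2
  S[X_2,X_2] = ((0)·(0) + (3)·(3) + (-2)·(-2) + (-3)·(-3) + (5)·(5) + (-3)·(-3)) / 5 = 56/5 = 11.2
  S = [[7.7667, 6.2],
 [6.2, 11.2]].

Step 3 — invert S. det(S) = 7.7667·11.2 - (6.2)² = 48.5467.
  S^{-1} = (1/det) · [[d, -b], [-b, a]] = [[0.2307, -0.1277],
 [-0.1277, 0.16]].

Step 4 — quadratic form (x̄ - mu_0)^T · S^{-1} · (x̄ - mu_0):
  S^{-1} · (x̄ - mu_0) = (-0.3447, 0.4587),
  (x̄ - mu_0)^T · [...] = (0.1667)·(-0.3447) + (3)·(0.4587) = 1.3185.

Step 5 — scale by n: T² = 6 · 1.3185 = 7.9113.

T² ≈ 7.9113


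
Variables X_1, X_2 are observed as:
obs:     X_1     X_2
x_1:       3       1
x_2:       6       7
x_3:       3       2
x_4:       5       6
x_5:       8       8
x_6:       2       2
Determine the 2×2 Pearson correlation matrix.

Step 1 — column means:
  mean(X_1) = (3 + 6 + 3 + 5 + 8 + 2) / 6 = 27/6 = 4.5
  mean(X_2) = (1 + 7 + 2 + 6 + 8 + 2) / 6 = 26/6 = 4.3333

Step 2 — sample variances and covariances s[i,j] = (1/(n-1)) · Σ_k (x_{k,i} - mean_i) · (x_{k,j} - mean_j), with n-1 = 5:
  s[X_1,X_1] = ((-1.5)·(-1.5) + (1.5)·(1.5) + (-1.5)·(-1.5) + (0.5)·(0.5) + (3.5)·(3.5) + (-2.5)·(-2.5)) / 5 = 25.5/5 = 5.1
  s[X_1,X_2] = ((-1.5)·(-3.3333) + (1.5)·(2.6667) + (-1.5)·(-2.3333) + (0.5)·(1.6667) + (3.5)·(3.6667) + (-2.5)·(-2.3333)) / 5 = 32/5 = 6.4
  s[X_2,X_2] = ((-3.3333)·(-3.3333) + (2.6667)·(2.6667) + (-2.3333)·(-2.3333) + (1.6667)·(1.6667) + (3.6667)·(3.6667) + (-2.3333)·(-2.3333)) / 5 = 45.3333/5 = 9.0667
  Sample standard deviations s_i = √(s[i,i]):
  s(X_1) = √(5.1) = 2.2583
  s(X_2) = √(9.0667) = 3.0111

Step 3 — r_{ij} = s_{ij} / (s_i · s_j):
  r[X_1,X_1] = 1 (diagonal).
  r[X_1,X_2] = 6.4 / (2.2583 · 3.0111) = 6.4 / 6.8 = 0.9412
  r[X_2,X_2] = 1 (diagonal).

R is symmetric with unit diagonal. Assembling:

R = [[1, 0.9412],
 [0.9412, 1]]


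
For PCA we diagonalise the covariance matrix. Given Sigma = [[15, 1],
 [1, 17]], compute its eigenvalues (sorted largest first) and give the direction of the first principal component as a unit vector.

Step 1 — characteristic polynomial of 2×2 Sigma:
  det(Sigma - λI) = λ² - trace · λ + det = 0.
  trace = 15 + 17 = 32, det = 15·17 - (1)² = 254.
Step 2 — discriminant:
  Δ = trace² - 4·det = 1024 - 1016 = 8.
Step 3 — eigenvalues:
  λ = (trace ± √Δ)/2 = (32 ± 2.8284)/2,
  λ_1 = 17.4142,  λ_2 = 14.5858.

Step 4 — unit eigenvector for λ_1: solve (Sigma - λ_1 I)v = 0. First row:
  (15 - 17.4142)·v_x + (1)·v_y = 0, i.e. (-2.4142)·v_x + (1)·v_y = 0,
  so v ∝ (b, λ_1 - a) = (1, 2.4142) = u.
  ||u|| = √((1)² + (2.4142)²) = √(6.8284) ≈ 2.6131,
  v_1 = u/||u|| ≈ (0.3827, 0.9239) (||v_1|| = 1).

λ_1 = 17.4142,  λ_2 = 14.5858;  v_1 ≈ (0.3827, 0.9239)


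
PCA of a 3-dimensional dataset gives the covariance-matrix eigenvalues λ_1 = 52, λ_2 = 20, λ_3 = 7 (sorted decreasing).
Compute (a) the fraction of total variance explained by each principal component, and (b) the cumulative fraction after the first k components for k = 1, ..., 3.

Step 1 — total variance = trace(Sigma) = Σ λ_i = 52 + 20 + 7 = 79.

Step 2 — fraction explained by component i = λ_i / Σ λ:
  PC1: 52/79 = 0.6582
  PC2: 20/79 = 0.2532
  PC3: 7/79 = 0.0886

Step 3 — cumulative fraction after k components = (λ_1 + ... + λ_k) / Σ λ:
  k = 1: 52/79 = 0.6582
  k = 2: (52 + 20)/79 = 72/79 = 0.9114
  k = 3: (52 + 20 + 7)/79 = 79/79 = 1

Summary (fraction, with percent):

explained: PC1 0.6582 (65.82%), PC2 0.2532 (25.32%), PC3 0.0886 (8.86%);  cumulative: 0.6582, 0.9114, 1


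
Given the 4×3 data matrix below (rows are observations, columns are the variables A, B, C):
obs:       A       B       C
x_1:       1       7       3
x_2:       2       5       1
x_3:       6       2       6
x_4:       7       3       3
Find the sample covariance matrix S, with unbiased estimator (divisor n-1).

Step 1 — column means:
  mean(A) = (1 + 2 + 6 + 7) / 4 = 16/4 = 4
  mean(B) = (7 + 5 + 2 + 3) / 4 = 17/4 = 4.25
  mean(C) = (3 + 1 + 6 + 3) / 4 = 13/4 = 3.25

Step 2 — sample covariance S[i,j] = (1/(n-1)) · Σ_k (x_{k,i} - mean_i) · (x_{k,j} - mean_j), with n-1 = 3.
  S[A,A] = ((-3)·(-3) + (-2)·(-2) + (2)·(2) + (3)·(3)) / 3 = 26/3 = 8.6667
  S[A,B] = ((-3)·(2.75) + (-2)·(0.75) + (2)·(-2.25) + (3)·(-1.25)) / 3 = -18/3 = -6
  S[A,C] = ((-3)·(-0.25) + (-2)·(-2.25) + (2)·(2.75) + (3)·(-0.25)) / 3 = 10/3 = 3.3333
  S[B,B] = ((2.75)·(2.75) + (0.75)·(0.75) + (-2.25)·(-2.25) + (-1.25)·(-1.25)) / 3 = 14.75/3 = 4.9167
  S[B,C] = ((2.75)·(-0.25) + (0.75)·(-2.25) + (-2.25)·(2.75) + (-1.25)·(-0.25)) / 3 = -8.25/3 = -2.75
  S[C,C] = ((-0.25)·(-0.25) + (-2.25)·(-2.25) + (2.75)·(2.75) + (-0.25)·(-0.25)) / 3 = 12.75/3 = 4.25

S is symmetric (S[j,i] = S[i,j]). Assembling:

S = [[8.6667, -6, 3.3333],
 [-6, 4.9167, -2.75],
 [3.3333, -2.75, 4.25]]


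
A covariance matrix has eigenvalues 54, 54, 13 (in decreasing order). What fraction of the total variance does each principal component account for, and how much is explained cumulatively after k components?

Step 1 — total variance = trace(Sigma) = Σ λ_i = 54 + 54 + 13 = 121.

Step 2 — fraction explained by component i = λ_i / Σ λ:
  PC1: 54/121 = 0.4463
  PC2: 54/121 = 0.4463
  PC3: 13/121 = 0.1074

Step 3 — cumulative fraction after k components = (λ_1 + ... + λ_k) / Σ λ:
  k = 1: 54/121 = 0.4463
  k = 2: (54 + 54)/121 = 108/121 = 0.8926
  k = 3: (54 + 54 + 13)/121 = 121/121 = 1

Summary (fraction, with percent):

explained: PC1 0.4463 (44.63%), PC2 0.4463 (44.63%), PC3 0.1074 (10.74%);  cumulative: 0.4463, 0.8926, 1


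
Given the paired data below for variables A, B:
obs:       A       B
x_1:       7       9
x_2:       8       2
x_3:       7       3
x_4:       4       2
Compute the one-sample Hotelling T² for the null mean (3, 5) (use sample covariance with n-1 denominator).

Step 1 — sample mean vector:
  mean(A) = (7 + 8 + 7 + 4) / 4 = 26/4 = 6.5
  mean(B) = (9 + 2 + 3 + 2) / 4 = 16/4 = 4
  x̄ = (6.5, 4),  deviation x̄ - mu_0 = (6.5, 4) - (3, 5) = (3.5, -1).

Step 2 — sample covariance matrix, S[i,j] = (1/(n-1)) · Σ_k (x_{k,i} - mean_i) · (x_{k,j} - mean_j), divisor n-1 = 3:
  S[A,A] = ((0.5)·(0.5) + (1.5)·(1.5) + (0.5)·(0.5) + (-2.5)·(-2.5)) / 3 = 9/3 = 3
  S[A,B] = ((0.5)·(5) + (1.5)·(-2) + (0.5)·(-1) + (-2.5)·(-2)) / 3 = 4/3 = 1.3333
  S[B,B] = ((5)·(5) + (-2)·(-2) + (-1)·(-1) + (-2)·(-2)) / 3 = 34/3 = 11.3333
  S = [[3, 1.3333],
 [1.3333, 11.3333]].

Step 3 — invert S. det(S) = 3·11.3333 - (1.3333)² = 32.2222.
  S^{-1} = (1/det) · [[d, -b], [-b, a]] = [[0.3517, -0.0414],
 [-0.0414, 0.0931]].

Step 4 — quadratic form (x̄ - mu_0)^T · S^{-1} · (x̄ - mu_0):
  S^{-1} · (x̄ - mu_0) = (1.2724, -0.2379),
  (x̄ - mu_0)^T · [...] = (3.5)·(1.2724) + (-1)·(-0.2379) = 4.6914.

Step 5 — scale by n: T² = 4 · 4.6914 = 18.7655.

T² ≈ 18.7655


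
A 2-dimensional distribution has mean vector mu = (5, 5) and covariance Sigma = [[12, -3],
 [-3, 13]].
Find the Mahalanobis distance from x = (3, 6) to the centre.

Step 1 — centre the observation: (x - mu) = (-2, 1).

Step 2 — invert Sigma. det(Sigma) = 12·13 - (-3)² = 147.
  Sigma^{-1} = (1/det) · [[d, -b], [-b, a]] = [[0.0884, 0.0204],
 [0.0204, 0.0816]].

Step 3 — form the quadratic (x - mu)^T · Sigma^{-1} · (x - mu):
  Sigma^{-1} · (x - mu) = (-0.1565, 0.0408).
  (x - mu)^T · [Sigma^{-1} · (x - mu)] = (-2)·(-0.1565) + (1)·(0.0408) = 0.3537.

Step 4 — take square root: d = √(0.3537) ≈ 0.5948.

d(x, mu) = √(0.3537) ≈ 0.5948


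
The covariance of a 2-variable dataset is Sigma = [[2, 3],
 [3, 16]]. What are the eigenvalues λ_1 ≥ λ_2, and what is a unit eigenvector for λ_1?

Step 1 — characteristic polynomial of 2×2 Sigma:
  det(Sigma - λI) = λ² - trace · λ + det = 0.
  trace = 2 + 16 = 18, det = 2·16 - (3)² = 23.
Step 2 — discriminant:
  Δ = trace² - 4·det = 324 - 92 = 232.
Step 3 — eigenvalues:
  λ = (trace ± √Δ)/2 = (18 ± 15.2315)/2,
  λ_1 = 16.6158,  λ_2 = 1.3842.

Step 4 — unit eigenvector for λ_1: solve (Sigma - λ_1 I)v = 0. First row:
  (2 - 16.6158)·v_x + (3)·v_y = 0, i.e. (-14.6158)·v_x + (3)·v_y = 0,
  so v ∝ (b, λ_1 - a) = (3, 14.6158) = u.
  ||u|| = √((3)² + (14.6158)²) = √(222.6208) ≈ 14.9205,
  v_1 = u/||u|| ≈ (0.2011, 0.9796) (||v_1|| = 1).

λ_1 = 16.6158,  λ_2 = 1.3842;  v_1 ≈ (0.2011, 0.9796)


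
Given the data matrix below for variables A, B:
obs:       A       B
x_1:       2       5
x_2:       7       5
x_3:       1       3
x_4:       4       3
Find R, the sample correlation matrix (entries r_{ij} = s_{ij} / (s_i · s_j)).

Step 1 — column means:
  mean(A) = (2 + 7 + 1 + 4) / 4 = 14/4 = 3.5
  mean(B) = (5 + 5 + 3 + 3) / 4 = 16/4 = 4

Step 2 — sample variances and covariances s[i,j] = (1/(n-1)) · Σ_k (x_{k,i} - mean_i) · (x_{k,j} - mean_j), with n-1 = 3:
  s[A,A] = ((-1.5)·(-1.5) + (3.5)·(3.5) + (-2.5)·(-2.5) + (0.5)·(0.5)) / 3 = 21/3 = 7
  s[A,B] = ((-1.5)·(1) + (3.5)·(1) + (-2.5)·(-1) + (0.5)·(-1)) / 3 = 4/3 = 1.3333
  s[B,B] = ((1)·(1) + (1)·(1) + (-1)·(-1) + (-1)·(-1)) / 3 = 4/3 = 1.3333
  Sample standard deviations s_i = √(s[i,i]):
  s(A) = √(7) = 2.6458
  s(B) = √(1.3333) = 1.1547

Step 3 — r_{ij} = s_{ij} / (s_i · s_j):
  r[A,A] = 1 (diagonal).
  r[A,B] = 1.3333 / (2.6458 · 1.1547) = 1.3333 / 3.0551 = 0.4364
  r[B,B] = 1 (diagonal).

R is symmetric with unit diagonal. Assembling:

R = [[1, 0.4364],
 [0.4364, 1]]


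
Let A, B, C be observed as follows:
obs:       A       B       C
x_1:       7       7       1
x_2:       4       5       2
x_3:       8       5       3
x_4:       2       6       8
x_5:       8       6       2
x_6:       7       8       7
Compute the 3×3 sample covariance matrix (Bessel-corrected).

Step 1 — column means:
  mean(A) = (7 + 4 + 8 + 2 + 8 + 7) / 6 = 36/6 = 6
  mean(B) = (7 + 5 + 5 + 6 + 6 + 8) / 6 = 37/6 = 6.1667
  mean(C) = (1 + 2 + 3 + 8 + 2 + 7) / 6 = 23/6 = 3.8333

Step 2 — sample covariance S[i,j] = (1/(n-1)) · Σ_k (x_{k,i} - mean_i) · (x_{k,j} - mean_j), with n-1 = 5.
  S[A,A] = ((1)·(1) + (-2)·(-2) + (2)·(2) + (-4)·(-4) + (2)·(2) + (1)·(1)) / 5 = 30/5 = 6
  S[A,B] = ((1)·(0.8333) + (-2)·(-1.1667) + (2)·(-1.1667) + (-4)·(-0.1667) + (2)·(-0.1667) + (1)·(1.8333)) / 5 = 3/5 = 0.6
  S[A,C] = ((1)·(-2.8333) + (-2)·(-1.8333) + (2)·(-0.8333) + (-4)·(4.1667) + (2)·(-1.8333) + (1)·(3.1667)) / 5 = -18/5 = -3.6
  S[B,B] = ((0.8333)·(0.8333) + (-1.1667)·(-1.1667) + (-1.1667)·(-1.1667) + (-0.1667)·(-0.1667) + (-0.1667)·(-0.1667) + (1.8333)·(1.8333)) / 5 = 6.8333/5 = 1.3667
  S[B,C] = ((0.8333)·(-2.8333) + (-1.1667)·(-1.8333) + (-1.1667)·(-0.8333) + (-0.1667)·(4.1667) + (-0.1667)·(-1.8333) + (1.8333)·(3.1667)) / 5 = 6.1667/5 = 1.2333
  S[C,C] = ((-2.8333)·(-2.8333) + (-1.8333)·(-1.8333) + (-0.8333)·(-0.8333) + (4.1667)·(4.1667) + (-1.8333)·(-1.8333) + (3.1667)·(3.1667)) / 5 = 42.8333/5 = 8.5667

S is symmetric (S[j,i] = S[i,j]). Assembling:

S = [[6, 0.6, -3.6],
 [0.6, 1.3667, 1.2333],
 [-3.6, 1.2333, 8.5667]]


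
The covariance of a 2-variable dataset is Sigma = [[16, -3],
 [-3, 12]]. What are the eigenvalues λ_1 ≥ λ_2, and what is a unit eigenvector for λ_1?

Step 1 — characteristic polynomial of 2×2 Sigma:
  det(Sigma - λI) = λ² - trace · λ + det = 0.
  trace = 16 + 12 = 28, det = 16·12 - (-3)² = 183.
Step 2 — discriminant:
  Δ = trace² - 4·det = 784 - 732 = 52.
Step 3 — eigenvalues:
  λ = (trace ± √Δ)/2 = (28 ± 7.2111)/2,
  λ_1 = 17.6056,  λ_2 = 10.3944.

Step 4 — unit eigenvector for λ_1: solve (Sigma - λ_1 I)v = 0. First row:
  (16 - 17.6056)·v_x + (-3)·v_y = 0, i.e. (-1.6056)·v_x + (-3)·v_y = 0,
  so v ∝ (b, λ_1 - a) = (-3, 1.6056); multiply by -1 so the first entry is positive: u = (3, -1.6056).
  ||u|| = √((3)² + (-1.6056)²) = √(11.5778) ≈ 3.4026,
  v_1 = u/||u|| ≈ (0.8817, -0.4719) (||v_1|| = 1).

λ_1 = 17.6056,  λ_2 = 10.3944;  v_1 ≈ (0.8817, -0.4719)


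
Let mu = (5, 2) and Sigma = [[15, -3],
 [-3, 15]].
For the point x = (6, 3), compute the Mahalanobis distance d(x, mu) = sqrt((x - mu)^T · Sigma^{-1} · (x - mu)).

Step 1 — centre the observation: (x - mu) = (1, 1).

Step 2 — invert Sigma. det(Sigma) = 15·15 - (-3)² = 216.
  Sigma^{-1} = (1/det) · [[d, -b], [-b, a]] = [[0.0694, 0.0139],
 [0.0139, 0.0694]].

Step 3 — form the quadratic (x - mu)^T · Sigma^{-1} · (x - mu):
  Sigma^{-1} · (x - mu) = (0.0833, 0.0833).
  (x - mu)^T · [Sigma^{-1} · (x - mu)] = (1)·(0.0833) + (1)·(0.0833) = 0.1667.

Step 4 — take square root: d = √(0.1667) ≈ 0.4082.

d(x, mu) = √(0.1667) ≈ 0.4082


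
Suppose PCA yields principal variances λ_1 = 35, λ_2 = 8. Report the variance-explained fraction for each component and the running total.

Step 1 — total variance = trace(Sigma) = Σ λ_i = 35 + 8 = 43.

Step 2 — fraction explained by component i = λ_i / Σ λ:
  PC1: 35/43 = 0.814
  PC2: 8/43 = 0.186

Step 3 — cumulative fraction after k components = (λ_1 + ... + λ_k) / Σ λ:
  k = 1: 35/43 = 0.814
  k = 2: (35 + 8)/43 = 43/43 = 1

Summary (fraction, with percent):

explained: PC1 0.814 (81.4%), PC2 0.186 (18.6%);  cumulative: 0.814, 1


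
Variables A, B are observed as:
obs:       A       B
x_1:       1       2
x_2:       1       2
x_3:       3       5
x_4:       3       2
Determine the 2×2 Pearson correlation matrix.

Step 1 — column means:
  mean(A) = (1 + 1 + 3 + 3) / 4 = 8/4 = 2
  mean(B) = (2 + 2 + 5 + 2) / 4 = 11/4 = 2.75

Step 2 — sample variances and covariances s[i,j] = (1/(n-1)) · Σ_k (x_{k,i} - mean_i) · (x_{k,j} - mean_j), with n-1 = 3:
  s[A,A] = ((-1)·(-1) + (-1)·(-1) + (1)·(1) + (1)·(1)) / 3 = 4/3 = 1.3333
  s[A,B] = ((-1)·(-0.75) + (-1)·(-0.75) + (1)·(2.25) + (1)·(-0.75)) / 3 = 3/3 = 1
  s[B,B] = ((-0.75)·(-0.75) + (-0.75)·(-0.75) + (2.25)·(2.25) + (-0.75)·(-0.75)) / 3 = 6.75/3 = 2.25
  Sample standard deviations s_i = √(s[i,i]):
  s(A) = √(1.3333) = 1.1547
  s(B) = √(2.25) = 1.5

Step 3 — r_{ij} = s_{ij} / (s_i · s_j):
  r[A,A] = 1 (diagonal).
  r[A,B] = 1 / (1.1547 · 1.5) = 1 / 1.7321 = 0.5774
  r[B,B] = 1 (diagonal).

R is symmetric with unit diagonal. Assembling:

R = [[1, 0.5774],
 [0.5774, 1]]


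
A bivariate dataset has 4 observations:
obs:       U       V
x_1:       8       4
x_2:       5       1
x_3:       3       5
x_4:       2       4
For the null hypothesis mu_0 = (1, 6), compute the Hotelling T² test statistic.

Step 1 — sample mean vector:
  mean(U) = (8 + 5 + 3 + 2) / 4 = 18/4 = 4.5
  mean(V) = (4 + 1 + 5 + 4) / 4 = 14/4 = 3.5
  x̄ = (4.5, 3.5),  deviation x̄ - mu_0 = (4.5, 3.5) - (1, 6) = (3.5, -2.5).

Step 2 — sample covariance matrix, S[i,j] = (1/(n-1)) · Σ_k (x_{k,i} - mean_i) · (x_{k,j} - mean_j), divisor n-1 = 3:
  S[U,U] = ((3.5)·(3.5) + (0.5)·(0.5) + (-1.5)·(-1.5) + (-2.5)·(-2.5)) / 3 = 21/3 = 7
  S[U,V] = ((3.5)·(0.5) + (0.5)·(-2.5) + (-1.5)·(1.5) + (-2.5)·(0.5)) / 3 = -3/3 = -1
  S[V,V] = ((0.5)·(0.5) + (-2.5)·(-2.5) + (1.5)·(1.5) + (0.5)·(0.5)) / 3 = 9/3 = 3
  S = [[7, -1],
 [-1, 3]].

Step 3 — invert S. det(S) = 7·3 - (-1)² = 20.
  S^{-1} = (1/det) · [[d, -b], [-b, a]] = [[0.15, 0.05],
 [0.05, 0.35]].

Step 4 — quadratic form (x̄ - mu_0)^T · S^{-1} · (x̄ - mu_0):
  S^{-1} · (x̄ - mu_0) = (0.4, -0.7),
  (x̄ - mu_0)^T · [...] = (3.5)·(0.4) + (-2.5)·(-0.7) = 3.15.

Step 5 — scale by n: T² = 4 · 3.15 = 12.6.

T² ≈ 12.6


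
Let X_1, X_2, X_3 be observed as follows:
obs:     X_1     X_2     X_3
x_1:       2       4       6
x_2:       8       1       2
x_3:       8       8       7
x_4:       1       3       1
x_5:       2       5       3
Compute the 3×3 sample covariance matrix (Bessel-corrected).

Step 1 — column means:
  mean(X_1) = (2 + 8 + 8 + 1 + 2) / 5 = 21/5 = 4.2
  mean(X_2) = (4 + 1 + 8 + 3 + 5) / 5 = 21/5 = 4.2
  mean(X_3) = (6 + 2 + 7 + 1 + 3) / 5 = 19/5 = 3.8

Step 2 — sample covariance S[i,j] = (1/(n-1)) · Σ_k (x_{k,i} - mean_i) · (x_{k,j} - mean_j), with n-1 = 4.
  S[X_1,X_1] = ((-2.2)·(-2.2) + (3.8)·(3.8) + (3.8)·(3.8) + (-3.2)·(-3.2) + (-2.2)·(-2.2)) / 4 = 48.8/4 = 12.2
  S[X_1,X_2] = ((-2.2)·(-0.2) + (3.8)·(-3.2) + (3.8)·(3.8) + (-3.2)·(-1.2) + (-2.2)·(0.8)) / 4 = 4.8/4 = 1.2
  S[X_1,X_3] = ((-2.2)·(2.2) + (3.8)·(-1.8) + (3.8)·(3.2) + (-3.2)·(-2.8) + (-2.2)·(-0.8)) / 4 = 11.2/4 = 2.8
  S[X_2,X_2] = ((-0.2)·(-0.2) + (-3.2)·(-3.2) + (3.8)·(3.8) + (-1.2)·(-1.2) + (0.8)·(0.8)) / 4 = 26.8/4 = 6.7
  S[X_2,X_3] = ((-0.2)·(2.2) + (-3.2)·(-1.8) + (3.8)·(3.2) + (-1.2)·(-2.8) + (0.8)·(-0.8)) / 4 = 20.2/4 = 5.05
  S[X_3,X_3] = ((2.2)·(2.2) + (-1.8)·(-1.8) + (3.2)·(3.2) + (-2.8)·(-2.8) + (-0.8)·(-0.8)) / 4 = 26.8/4 = 6.7

S is symmetric (S[j,i] = S[i,j]). Assembling:

S = [[12.2, 1.2, 2.8],
 [1.2, 6.7, 5.05],
 [2.8, 5.05, 6.7]]


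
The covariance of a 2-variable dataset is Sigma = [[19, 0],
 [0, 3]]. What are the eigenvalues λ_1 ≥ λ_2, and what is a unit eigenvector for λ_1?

Step 1 — characteristic polynomial of 2×2 Sigma:
  det(Sigma - λI) = λ² - trace · λ + det = 0.
  trace = 19 + 3 = 22, det = 19·3 - (0)² = 57.
Step 2 — discriminant:
  Δ = trace² - 4·det = 484 - 228 = 256.
Step 3 — eigenvalues:
  λ = (trace ± √Δ)/2 = (22 ± 16)/2,
  λ_1 = 19,  λ_2 = 3.

Step 4 — unit eigenvector for λ_1: Sigma is diagonal, so its eigenvectors are the coordinate axes. λ_1 = 19 is the diagonal entry on the first coordinate axis, hence
  v_1 = (1, 0) (||v_1|| = 1).

λ_1 = 19,  λ_2 = 3;  v_1 ≈ (1, 0)


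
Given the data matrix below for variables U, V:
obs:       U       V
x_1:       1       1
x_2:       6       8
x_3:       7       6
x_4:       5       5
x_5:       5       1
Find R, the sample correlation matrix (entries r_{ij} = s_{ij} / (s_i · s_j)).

Step 1 — column means:
  mean(U) = (1 + 6 + 7 + 5 + 5) / 5 = 24/5 = 4.8
  mean(V) = (1 + 8 + 6 + 5 + 1) / 5 = 21/5 = 4.2

Step 2 — sample variances and covariances s[i,j] = (1/(n-1)) · Σ_k (x_{k,i} - mean_i) · (x_{k,j} - mean_j), with n-1 = 4:
  s[U,U] = ((-3.8)·(-3.8) + (1.2)·(1.2) + (2.2)·(2.2) + (0.2)·(0.2) + (0.2)·(0.2)) / 4 = 20.8/4 = 5.2
  s[U,V] = ((-3.8)·(-3.2) + (1.2)·(3.8) + (2.2)·(1.8) + (0.2)·(0.8) + (0.2)·(-3.2)) / 4 = 20.2/4 = 5.05
  s[V,V] = ((-3.2)·(-3.2) + (3.8)·(3.8) + (1.8)·(1.8) + (0.8)·(0.8) + (-3.2)·(-3.2)) / 4 = 38.8/4 = 9.7
  Sample standard deviations s_i = √(s[i,i]):
  s(U) = √(5.2) = 2.2804
  s(V) = √(9.7) = 3.1145

Step 3 — r_{ij} = s_{ij} / (s_i · s_j):
  r[U,U] = 1 (diagonal).
  r[U,V] = 5.05 / (2.2804 · 3.1145) = 5.05 / 7.1021 = 0.7111
  r[V,V] = 1 (diagonal).

R is symmetric with unit diagonal. Assembling:

R = [[1, 0.7111],
 [0.7111, 1]]


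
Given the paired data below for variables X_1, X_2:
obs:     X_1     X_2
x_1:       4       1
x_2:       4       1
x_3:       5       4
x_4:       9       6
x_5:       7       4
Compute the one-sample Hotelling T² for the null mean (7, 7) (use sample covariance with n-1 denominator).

Step 1 — sample mean vector:
  mean(X_1) = (4 + 4 + 5 + 9 + 7) / 5 = 29/5 = 5.8
  mean(X_2) = (1 + 1 + 4 + 6 + 4) / 5 = 16/5 = 3.2
  x̄ = (5.8, 3.2),  deviation x̄ - mu_0 = (5.8, 3.2) - (7, 7) = (-1.2, -3.8).

Step 2 — sample covariance matrix, S[i,j] = (1/(n-1)) · Σ_k (x_{k,i} - mean_i) · (x_{k,j} - mean_j), divisor n-1 = 4:
  S[X_1,X_1] = ((-1.8)·(-1.8) + (-1.8)·(-1.8) + (-0.8)·(-0.8) + (3.2)·(3.2) + (1.2)·(1.2)) / 4 = 18.8/4 = 4.7
  S[X_1,X_2] = ((-1.8)·(-2.2) + (-1.8)·(-2.2) + (-0.8)·(0.8) + (3.2)·(2.8) + (1.2)·(0.8)) / 4 = 17.2/4 = 4.3
  S[X_2,X_2] = ((-2.2)·(-2.2) + (-2.2)·(-2.2) + (0.8)·(0.8) + (2.8)·(2.8) + (0.8)·(0.8)) / 4 = 18.8/4 = 4.7
  S = [[4.7, 4.3],
 [4.3, 4.7]].

Step 3 — invert S. det(S) = 4.7·4.7 - (4.3)² = 3.6.
  S^{-1} = (1/det) · [[d, -b], [-b, a]] = [[1.3056, -1.1944],
 [-1.1944, 1.3056]].

Step 4 — quadratic form (x̄ - mu_0)^T · S^{-1} · (x̄ - mu_0):
  S^{-1} · (x̄ - mu_0) = (2.9722, -3.5278),
  (x̄ - mu_0)^T · [...] = (-1.2)·(2.9722) + (-3.8)·(-3.5278) = 9.8389.

Step 5 — scale by n: T² = 5 · 9.8389 = 49.1944.

T² ≈ 49.1944


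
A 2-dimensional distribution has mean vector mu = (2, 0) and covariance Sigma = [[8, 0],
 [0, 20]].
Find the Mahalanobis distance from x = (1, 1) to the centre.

Step 1 — centre the observation: (x - mu) = (-1, 1).

Step 2 — invert Sigma. det(Sigma) = 8·20 - (0)² = 160.
  Sigma^{-1} = (1/det) · [[d, -b], [-b, a]] = [[0.125, 0],
 [0, 0.05]].

Step 3 — form the quadratic (x - mu)^T · Sigma^{-1} · (x - mu):
  Sigma^{-1} · (x - mu) = (-0.125, 0.05).
  (x - mu)^T · [Sigma^{-1} · (x - mu)] = (-1)·(-0.125) + (1)·(0.05) = 0.175.

Step 4 — take square root: d = √(0.175) ≈ 0.4183.

d(x, mu) = √(0.175) ≈ 0.4183


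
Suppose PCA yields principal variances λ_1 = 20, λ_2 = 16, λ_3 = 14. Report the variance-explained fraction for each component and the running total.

Step 1 — total variance = trace(Sigma) = Σ λ_i = 20 + 16 + 14 = 50.

Step 2 — fraction explained by component i = λ_i / Σ λ:
  PC1: 20/50 = 0.4
  PC2: 16/50 = 0.32
  PC3: 14/50 = 0.28

Step 3 — cumulative fraction after k components = (λ_1 + ... + λ_k) / Σ λ:
  k = 1: 20/50 = 0.4
  k = 2: (20 + 16)/50 = 36/50 = 0.72
  k = 3: (20 + 16 + 14)/50 = 50/50 = 1

Summary (fraction, with percent):

explained: PC1 0.4 (40%), PC2 0.32 (32%), PC3 0.28 (28%);  cumulative: 0.4, 0.72, 1


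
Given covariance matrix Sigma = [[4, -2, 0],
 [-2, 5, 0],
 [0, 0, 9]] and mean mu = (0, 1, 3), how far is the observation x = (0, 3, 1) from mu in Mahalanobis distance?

Step 1 — centre the observation: (x - mu) = (0, 2, -2).

Step 2 — invert Sigma (cofactor / det for 3×3, or solve directly):
  Sigma^{-1} = [[0.3125, 0.125, 0],
 [0.125, 0.25, 0],
 [0, 0, 0.1111]].

Step 3 — form the quadratic (x - mu)^T · Sigma^{-1} · (x - mu):
  Sigma^{-1} · (x - mu) = (0.25, 0.5, -0.2222).
  (x - mu)^T · [Sigma^{-1} · (x - mu)] = (0)·(0.25) + (2)·(0.5) + (-2)·(-0.2222) = 1.4444.

Step 4 — take square root: d = √(1.4444) ≈ 1.2019.

d(x, mu) = √(1.4444) ≈ 1.2019


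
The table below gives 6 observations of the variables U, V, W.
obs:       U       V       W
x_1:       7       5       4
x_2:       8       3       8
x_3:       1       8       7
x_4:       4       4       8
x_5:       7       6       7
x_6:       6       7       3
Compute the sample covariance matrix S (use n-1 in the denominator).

Step 1 — column means:
  mean(U) = (7 + 8 + 1 + 4 + 7 + 6) / 6 = 33/6 = 5.5
  mean(V) = (5 + 3 + 8 + 4 + 6 + 7) / 6 = 33/6 = 5.5
  mean(W) = (4 + 8 + 7 + 8 + 7 + 3) / 6 = 37/6 = 6.1667

Step 2 — sample covariance S[i,j] = (1/(n-1)) · Σ_k (x_{k,i} - mean_i) · (x_{k,j} - mean_j), with n-1 = 5.
  S[U,U] = ((1.5)·(1.5) + (2.5)·(2.5) + (-4.5)·(-4.5) + (-1.5)·(-1.5) + (1.5)·(1.5) + (0.5)·(0.5)) / 5 = 33.5/5 = 6.7
  S[U,V] = ((1.5)·(-0.5) + (2.5)·(-2.5) + (-4.5)·(2.5) + (-1.5)·(-1.5) + (1.5)·(0.5) + (0.5)·(1.5)) / 5 = -14.5/5 = -2.9
  S[U,W] = ((1.5)·(-2.1667) + (2.5)·(1.8333) + (-4.5)·(0.8333) + (-1.5)·(1.8333) + (1.5)·(0.8333) + (0.5)·(-3.1667)) / 5 = -5.5/5 = -1.1
  S[V,V] = ((-0.5)·(-0.5) + (-2.5)·(-2.5) + (2.5)·(2.5) + (-1.5)·(-1.5) + (0.5)·(0.5) + (1.5)·(1.5)) / 5 = 17.5/5 = 3.5
  S[V,W] = ((-0.5)·(-2.1667) + (-2.5)·(1.8333) + (2.5)·(0.8333) + (-1.5)·(1.8333) + (0.5)·(0.8333) + (1.5)·(-3.1667)) / 5 = -8.5/5 = -1.7
  S[W,W] = ((-2.1667)·(-2.1667) + (1.8333)·(1.8333) + (0.8333)·(0.8333) + (1.8333)·(1.8333) + (0.8333)·(0.8333) + (-3.1667)·(-3.1667)) / 5 = 22.8333/5 = 4.5667

S is symmetric (S[j,i] = S[i,j]). Assembling:

S = [[6.7, -2.9, -1.1],
 [-2.9, 3.5, -1.7],
 [-1.1, -1.7, 4.5667]]


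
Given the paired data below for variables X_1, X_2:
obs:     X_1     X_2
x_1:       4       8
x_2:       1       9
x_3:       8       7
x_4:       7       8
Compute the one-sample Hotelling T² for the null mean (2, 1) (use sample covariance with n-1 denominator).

Step 1 — sample mean vector:
  mean(X_1) = (4 + 1 + 8 + 7) / 4 = 20/4 = 5
  mean(X_2) = (8 + 9 + 7 + 8) / 4 = 32/4 = 8
  x̄ = (5, 8),  deviation x̄ - mu_0 = (5, 8) - (2, 1) = (3, 7).

Step 2 — sample covariance matrix, S[i,j] = (1/(n-1)) · Σ_k (x_{k,i} - mean_i) · (x_{k,j} - mean_j), divisor n-1 = 3:
  S[X_1,X_1] = ((-1)·(-1) + (-4)·(-4) + (3)·(3) + (2)·(2)) / 3 = 30/3 = 10
  S[X_1,X_2] = ((-1)·(0) + (-4)·(1) + (3)·(-1) + (2)·(0)) / 3 = -7/3 = -2.3333
  S[X_2,X_2] = ((0)·(0) + (1)·(1) + (-1)·(-1) + (0)·(0)) / 3 = 2/3 = 0.6667
  S = [[10, -2.3333],
 [-2.3333, 0.6667]].

Step 3 — invert S. det(S) = 10·0.6667 - (-2.3333)² = 1.2222.
  S^{-1} = (1/det) · [[d, -b], [-b, a]] = [[0.5455, 1.9091],
 [1.9091, 8.1818]].

Step 4 — quadratic form (x̄ - mu_0)^T · S^{-1} · (x̄ - mu_0):
  S^{-1} · (x̄ - mu_0) = (15, 63),
  (x̄ - mu_0)^T · [...] = (3)·(15) + (7)·(63) = 486.

Step 5 — scale by n: T² = 4 · 486 = 1944.

T² ≈ 1944


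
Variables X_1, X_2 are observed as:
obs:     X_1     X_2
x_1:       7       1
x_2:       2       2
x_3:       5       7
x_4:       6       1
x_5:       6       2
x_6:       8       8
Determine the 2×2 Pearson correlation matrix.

Step 1 — column means:
  mean(X_1) = (7 + 2 + 5 + 6 + 6 + 8) / 6 = 34/6 = 5.6667
  mean(X_2) = (1 + 2 + 7 + 1 + 2 + 8) / 6 = 21/6 = 3.5

Step 2 — sample variances and covariances s[i,j] = (1/(n-1)) · Σ_k (x_{k,i} - mean_i) · (x_{k,j} - mean_j), with n-1 = 5:
  s[X_1,X_1] = ((1.3333)·(1.3333) + (-3.6667)·(-3.6667) + (-0.6667)·(-0.6667) + (0.3333)·(0.3333) + (0.3333)·(0.3333) + (2.3333)·(2.3333)) / 5 = 21.3333/5 = 4.2667
  s[X_1,X_2] = ((1.3333)·(-2.5) + (-3.6667)·(-1.5) + (-0.6667)·(3.5) + (0.3333)·(-2.5) + (0.3333)·(-1.5) + (2.3333)·(4.5)) / 5 = 9/5 = 1.8
  s[X_2,X_2] = ((-2.5)·(-2.5) + (-1.5)·(-1.5) + (3.5)·(3.5) + (-2.5)·(-2.5) + (-1.5)·(-1.5) + (4.5)·(4.5)) / 5 = 49.5/5 = 9.9
  Sample standard deviations s_i = √(s[i,i]):
  s(X_1) = √(4.2667) = 2.0656
  s(X_2) = √(9.9) = 3.1464

Step 3 — r_{ij} = s_{ij} / (s_i · s_j):
  r[X_1,X_1] = 1 (diagonal).
  r[X_1,X_2] = 1.8 / (2.0656 · 3.1464) = 1.8 / 6.4992 = 0.277
  r[X_2,X_2] = 1 (diagonal).

R is symmetric with unit diagonal. Assembling:

R = [[1, 0.277],
 [0.277, 1]]


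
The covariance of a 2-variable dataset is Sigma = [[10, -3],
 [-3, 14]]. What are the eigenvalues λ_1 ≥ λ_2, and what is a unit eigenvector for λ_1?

Step 1 — characteristic polynomial of 2×2 Sigma:
  det(Sigma - λI) = λ² - trace · λ + det = 0.
  trace = 10 + 14 = 24, det = 10·14 - (-3)² = 131.
Step 2 — discriminant:
  Δ = trace² - 4·det = 576 - 524 = 52.
Step 3 — eigenvalues:
  λ = (trace ± √Δ)/2 = (24 ± 7.2111)/2,
  λ_1 = 15.6056,  λ_2 = 8.3944.

Step 4 — unit eigenvector for λ_1: solve (Sigma - λ_1 I)v = 0. First row:
  (10 - 15.6056)·v_x + (-3)·v_y = 0, i.e. (-5.6056)·v_x + (-3)·v_y = 0,
  so v ∝ (b, λ_1 - a) = (-3, 5.6056); multiply by -1 so the first entry is positive: u = (3, -5.6056).
  ||u|| = √((3)² + (-5.6056)²) = √(40.4222) ≈ 6.3578,
  v_1 = u/||u|| ≈ (0.4719, -0.8817) (||v_1|| = 1).

λ_1 = 15.6056,  λ_2 = 8.3944;  v_1 ≈ (0.4719, -0.8817)


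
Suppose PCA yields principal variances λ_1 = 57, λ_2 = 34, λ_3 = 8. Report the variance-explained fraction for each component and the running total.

Step 1 — total variance = trace(Sigma) = Σ λ_i = 57 + 34 + 8 = 99.

Step 2 — fraction explained by component i = λ_i / Σ λ:
  PC1: 57/99 = 0.5758
  PC2: 34/99 = 0.3434
  PC3: 8/99 = 0.0808

Step 3 — cumulative fraction after k components = (λ_1 + ... + λ_k) / Σ λ:
  k = 1: 57/99 = 0.5758
  k = 2: (57 + 34)/99 = 91/99 = 0.9192
  k = 3: (57 + 34 + 8)/99 = 99/99 = 1

Summary (fraction, with percent):

explained: PC1 0.5758 (57.58%), PC2 0.3434 (34.34%), PC3 0.0808 (8.08%);  cumulative: 0.5758, 0.9192, 1


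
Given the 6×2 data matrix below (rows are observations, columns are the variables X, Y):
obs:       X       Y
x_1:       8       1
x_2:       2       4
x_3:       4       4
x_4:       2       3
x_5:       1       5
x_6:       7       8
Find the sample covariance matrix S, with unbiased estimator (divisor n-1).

Step 1 — column means:
  mean(X) = (8 + 2 + 4 + 2 + 1 + 7) / 6 = 24/6 = 4
  mean(Y) = (1 + 4 + 4 + 3 + 5 + 8) / 6 = 25/6 = 4.1667

Step 2 — sample covariance S[i,j] = (1/(n-1)) · Σ_k (x_{k,i} - mean_i) · (x_{k,j} - mean_j), with n-1 = 5.
  S[X,X] = ((4)·(4) + (-2)·(-2) + (0)·(0) + (-2)·(-2) + (-3)·(-3) + (3)·(3)) / 5 = 42/5 = 8.4
  S[X,Y] = ((4)·(-3.1667) + (-2)·(-0.1667) + (0)·(-0.1667) + (-2)·(-1.1667) + (-3)·(0.8333) + (3)·(3.8333)) / 5 = -1/5 = -0.2
  S[Y,Y] = ((-3.1667)·(-3.1667) + (-0.1667)·(-0.1667) + (-0.1667)·(-0.1667) + (-1.1667)·(-1.1667) + (0.8333)·(0.8333) + (3.8333)·(3.8333)) / 5 = 26.8333/5 = 5.3667

S is symmetric (S[j,i] = S[i,j]). Assembling:

S = [[8.4, -0.2],
 [-0.2, 5.3667]]


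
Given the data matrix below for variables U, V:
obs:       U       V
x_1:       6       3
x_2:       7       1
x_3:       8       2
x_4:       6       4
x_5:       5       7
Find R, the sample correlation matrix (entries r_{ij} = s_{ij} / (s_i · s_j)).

Step 1 — column means:
  mean(U) = (6 + 7 + 8 + 6 + 5) / 5 = 32/5 = 6.4
  mean(V) = (3 + 1 + 2 + 4 + 7) / 5 = 17/5 = 3.4

Step 2 — sample variances and covariances s[i,j] = (1/(n-1)) · Σ_k (x_{k,i} - mean_i) · (x_{k,j} - mean_j), with n-1 = 4:
  s[U,U] = ((-0.4)·(-0.4) + (0.6)·(0.6) + (1.6)·(1.6) + (-0.4)·(-0.4) + (-1.4)·(-1.4)) / 4 = 5.2/4 = 1.3
  s[U,V] = ((-0.4)·(-0.4) + (0.6)·(-2.4) + (1.6)·(-1.4) + (-0.4)·(0.6) + (-1.4)·(3.6)) / 4 = -8.8/4 = -2.2
  s[V,V] = ((-0.4)·(-0.4) + (-2.4)·(-2.4) + (-1.4)·(-1.4) + (0.6)·(0.6) + (3.6)·(3.6)) / 4 = 21.2/4 = 5.3
  Sample standard deviations s_i = √(s[i,i]):
  s(U) = √(1.3) = 1.1402
  s(V) = √(5.3) = 2.3022

Step 3 — r_{ij} = s_{ij} / (s_i · s_j):
  r[U,U] = 1 (diagonal).
  r[U,V] = -2.2 / (1.1402 · 2.3022) = -2.2 / 2.6249 = -0.8381
  r[V,V] = 1 (diagonal).

R is symmetric with unit diagonal. Assembling:

R = [[1, -0.8381],
 [-0.8381, 1]]


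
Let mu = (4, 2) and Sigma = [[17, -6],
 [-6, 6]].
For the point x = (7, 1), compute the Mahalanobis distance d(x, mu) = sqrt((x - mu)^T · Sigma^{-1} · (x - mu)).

Step 1 — centre the observation: (x - mu) = (3, -1).

Step 2 — invert Sigma. det(Sigma) = 17·6 - (-6)² = 66.
  Sigma^{-1} = (1/det) · [[d, -b], [-b, a]] = [[0.0909, 0.0909],
 [0.0909, 0.2576]].

Step 3 — form the quadratic (x - mu)^T · Sigma^{-1} · (x - mu):
  Sigma^{-1} · (x - mu) = (0.1818, 0.0152).
  (x - mu)^T · [Sigma^{-1} · (x - mu)] = (3)·(0.1818) + (-1)·(0.0152) = 0.5303.

Step 4 — take square root: d = √(0.5303) ≈ 0.7282.

d(x, mu) = √(0.5303) ≈ 0.7282


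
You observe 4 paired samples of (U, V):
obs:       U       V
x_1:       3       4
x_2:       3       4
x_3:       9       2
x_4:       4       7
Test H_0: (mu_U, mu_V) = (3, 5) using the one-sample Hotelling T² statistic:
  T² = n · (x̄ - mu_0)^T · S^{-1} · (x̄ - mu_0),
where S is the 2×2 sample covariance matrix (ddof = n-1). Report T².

Step 1 — sample mean vector:
  mean(U) = (3 + 3 + 9 + 4) / 4 = 19/4 = 4.75
  mean(V) = (4 + 4 + 2 + 7) / 4 = 17/4 = 4.25
  x̄ = (4.75, 4.25),  deviation x̄ - mu_0 = (4.75, 4.25) - (3, 5) = (1.75, -0.75).

Step 2 — sample covariance matrix, S[i,j] = (1/(n-1)) · Σ_k (x_{k,i} - mean_i) · (x_{k,j} - mean_j), divisor n-1 = 3:
  S[U,U] = ((-1.75)·(-1.75) + (-1.75)·(-1.75) + (4.25)·(4.25) + (-0.75)·(-0.75)) / 3 = 24.75/3 = 8.25
  S[U,V] = ((-1.75)·(-0.25) + (-1.75)·(-0.25) + (4.25)·(-2.25) + (-0.75)·(2.75)) / 3 = -10.75/3 = -3.5833
  S[V,V] = ((-0.25)·(-0.25) + (-0.25)·(-0.25) + (-2.25)·(-2.25) + (2.75)·(2.75)) / 3 = 12.75/3 = 4.25
  S = [[8.25, -3.5833],
 [-3.5833, 4.25]].

Step 3 — invert S. det(S) = 8.25·4.25 - (-3.5833)² = 22.2222.
  S^{-1} = (1/det) · [[d, -b], [-b, a]] = [[0.1912, 0.1612],
 [0.1612, 0.3712]].

Step 4 — quadratic form (x̄ - mu_0)^T · S^{-1} · (x̄ - mu_0):
  S^{-1} · (x̄ - mu_0) = (0.2138, 0.0037),
  (x̄ - mu_0)^T · [...] = (1.75)·(0.2138) + (-0.75)·(0.0037) = 0.3712.

Step 5 — scale by n: T² = 4 · 0.3712 = 1.485.

T² ≈ 1.485


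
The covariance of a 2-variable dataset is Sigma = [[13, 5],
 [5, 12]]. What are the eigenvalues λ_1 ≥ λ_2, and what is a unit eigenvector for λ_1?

Step 1 — characteristic polynomial of 2×2 Sigma:
  det(Sigma - λI) = λ² - trace · λ + det = 0.
  trace = 13 + 12 = 25, det = 13·12 - (5)² = 131.
Step 2 — discriminant:
  Δ = trace² - 4·det = 625 - 524 = 101.
Step 3 — eigenvalues:
  λ = (trace ± √Δ)/2 = (25 ± 10.0499)/2,
  λ_1 = 17.5249,  λ_2 = 7.4751.

Step 4 — unit eigenvector for λ_1: solve (Sigma - λ_1 I)v = 0. First row:
  (13 - 17.5249)·v_x + (5)·v_y = 0, i.e. (-4.5249)·v_x + (5)·v_y = 0,
  so v ∝ (b, λ_1 - a) = (5, 4.5249) = u.
  ||u|| = √((5)² + (4.5249)²) = √(45.4751) ≈ 6.7435,
  v_1 = u/||u|| ≈ (0.7415, 0.671) (||v_1|| = 1).

λ_1 = 17.5249,  λ_2 = 7.4751;  v_1 ≈ (0.7415, 0.671)


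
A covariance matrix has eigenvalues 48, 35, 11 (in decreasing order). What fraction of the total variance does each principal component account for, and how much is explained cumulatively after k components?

Step 1 — total variance = trace(Sigma) = Σ λ_i = 48 + 35 + 11 = 94.

Step 2 — fraction explained by component i = λ_i / Σ λ:
  PC1: 48/94 = 0.5106
  PC2: 35/94 = 0.3723
  PC3: 11/94 = 0.117

Step 3 — cumulative fraction after k components = (λ_1 + ... + λ_k) / Σ λ:
  k = 1: 48/94 = 0.5106
  k = 2: (48 + 35)/94 = 83/94 = 0.883
  k = 3: (48 + 35 + 11)/94 = 94/94 = 1

Summary (fraction, with percent):

explained: PC1 0.5106 (51.06%), PC2 0.3723 (37.23%), PC3 0.117 (11.7%);  cumulative: 0.5106, 0.883, 1


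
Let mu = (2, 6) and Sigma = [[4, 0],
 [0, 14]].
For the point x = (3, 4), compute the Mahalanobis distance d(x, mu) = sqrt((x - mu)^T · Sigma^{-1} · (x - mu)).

Step 1 — centre the observation: (x - mu) = (1, -2).

Step 2 — invert Sigma. det(Sigma) = 4·14 - (0)² = 56.
  Sigma^{-1} = (1/det) · [[d, -b], [-b, a]] = [[0.25, 0],
 [0, 0.0714]].

Step 3 — form the quadratic (x - mu)^T · Sigma^{-1} · (x - mu):
  Sigma^{-1} · (x - mu) = (0.25, -0.1429).
  (x - mu)^T · [Sigma^{-1} · (x - mu)] = (1)·(0.25) + (-2)·(-0.1429) = 0.5357.

Step 4 — take square root: d = √(0.5357) ≈ 0.7319.

d(x, mu) = √(0.5357) ≈ 0.7319


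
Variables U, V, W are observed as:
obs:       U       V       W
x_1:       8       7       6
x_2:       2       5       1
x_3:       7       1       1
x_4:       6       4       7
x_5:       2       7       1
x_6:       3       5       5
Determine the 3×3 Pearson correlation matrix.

Step 1 — column means:
  mean(U) = (8 + 2 + 7 + 6 + 2 + 3) / 6 = 28/6 = 4.6667
  mean(V) = (7 + 5 + 1 + 4 + 7 + 5) / 6 = 29/6 = 4.8333
  mean(W) = (6 + 1 + 1 + 7 + 1 + 5) / 6 = 21/6 = 3.5

Step 2 — sample variances and covariances s[i,j] = (1/(n-1)) · Σ_k (x_{k,i} - mean_i) · (x_{k,j} - mean_j), with n-1 = 5:
  s[U,U] = ((3.3333)·(3.3333) + (-2.6667)·(-2.6667) + (2.3333)·(2.3333) + (1.3333)·(1.3333) + (-2.6667)·(-2.6667) + (-1.6667)·(-1.6667)) / 5 = 35.3333/5 = 7.0667
  s[U,V] = ((3.3333)·(2.1667) + (-2.6667)·(0.1667) + (2.3333)·(-3.8333) + (1.3333)·(-0.8333) + (-2.6667)·(2.1667) + (-1.6667)·(0.1667)) / 5 = -9.3333/5 = -1.8667
  s[U,W] = ((3.3333)·(2.5) + (-2.6667)·(-2.5) + (2.3333)·(-2.5) + (1.3333)·(3.5) + (-2.6667)·(-2.5) + (-1.6667)·(1.5)) / 5 = 18/5 = 3.6
  s[V,V] = ((2.1667)·(2.1667) + (0.1667)·(0.1667) + (-3.8333)·(-3.8333) + (-0.8333)·(-0.8333) + (2.1667)·(2.1667) + (0.1667)·(0.1667)) / 5 = 24.8333/5 = 4.9667
  s[V,W] = ((2.1667)·(2.5) + (0.1667)·(-2.5) + (-3.8333)·(-2.5) + (-0.8333)·(3.5) + (2.1667)·(-2.5) + (0.1667)·(1.5)) / 5 = 6.5/5 = 1.3
  s[W,W] = ((2.5)·(2.5) + (-2.5)·(-2.5) + (-2.5)·(-2.5) + (3.5)·(3.5) + (-2.5)·(-2.5) + (1.5)·(1.5)) / 5 = 39.5/5 = 7.9
  Sample standard deviations s_i = √(s[i,i]):
  s(U) = √(7.0667) = 2.6583
  s(V) = √(4.9667) = 2.2286
  s(W) = √(7.9) = 2.8107

Step 3 — r_{ij} = s_{ij} / (s_i · s_j):
  r[U,U] = 1 (diagonal).
  r[U,V] = -1.8667 / (2.6583 · 2.2286) = -1.8667 / 5.9243 = -0.3151
  r[U,W] = 3.6 / (2.6583 · 2.8107) = 3.6 / 7.4717 = 0.4818
  r[V,V] = 1 (diagonal).
  r[V,W] = 1.3 / (2.2286 · 2.8107) = 1.3 / 6.2639 = 0.2075
  r[W,W] = 1 (diagonal).

R is symmetric with unit diagonal. Assembling:

R = [[1, -0.3151, 0.4818],
 [-0.3151, 1, 0.2075],
 [0.4818, 0.2075, 1]]


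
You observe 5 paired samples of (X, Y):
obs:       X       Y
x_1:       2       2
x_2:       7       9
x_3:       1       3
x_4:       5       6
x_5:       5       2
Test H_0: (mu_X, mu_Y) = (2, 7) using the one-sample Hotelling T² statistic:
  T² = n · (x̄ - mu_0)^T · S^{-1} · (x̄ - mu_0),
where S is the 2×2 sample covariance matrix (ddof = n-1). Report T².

Step 1 — sample mean vector:
  mean(X) = (2 + 7 + 1 + 5 + 5) / 5 = 20/5 = 4
  mean(Y) = (2 + 9 + 3 + 6 + 2) / 5 = 22/5 = 4.4
  x̄ = (4, 4.4),  deviation x̄ - mu_0 = (4, 4.4) - (2, 7) = (2, -2.6).

Step 2 — sample covariance matrix, S[i,j] = (1/(n-1)) · Σ_k (x_{k,i} - mean_i) · (x_{k,j} - mean_j), divisor n-1 = 4:
  S[X,X] = ((-2)·(-2) + (3)·(3) + (-3)·(-3) + (1)·(1) + (1)·(1)) / 4 = 24/4 = 6
  S[X,Y] = ((-2)·(-2.4) + (3)·(4.6) + (-3)·(-1.4) + (1)·(1.6) + (1)·(-2.4)) / 4 = 22/4 = 5.5
  S[Y,Y] = ((-2.4)·(-2.4) + (4.6)·(4.6) + (-1.4)·(-1.4) + (1.6)·(1.6) + (-2.4)·(-2.4)) / 4 = 37.2/4 = 9.3
  S = [[6, 5.5],
 [5.5, 9.3]].

Step 3 — invert S. det(S) = 6·9.3 - (5.5)² = 25.55.
  S^{-1} = (1/det) · [[d, -b], [-b, a]] = [[0.364, -0.2153],
 [-0.2153, 0.2348]].

Step 4 — quadratic form (x̄ - mu_0)^T · S^{-1} · (x̄ - mu_0):
  S^{-1} · (x̄ - mu_0) = (1.2877, -1.0411),
  (x̄ - mu_0)^T · [...] = (2)·(1.2877) + (-2.6)·(-1.0411) = 5.2822.

Step 5 — scale by n: T² = 5 · 5.2822 = 26.411.

T² ≈ 26.411
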